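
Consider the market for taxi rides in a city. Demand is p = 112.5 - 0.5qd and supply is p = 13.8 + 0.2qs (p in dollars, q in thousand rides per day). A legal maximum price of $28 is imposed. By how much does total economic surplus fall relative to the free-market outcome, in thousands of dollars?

1715

Rearranging demand gives qd = 225 - 2p; rearranging supply gives qs = 5p - 69. Without the control the market clears where 225 - 2p = 5p - 69, i.e. p* = 42 and q* = 141.
Since 28 < 42, the ceiling is binding.
At p = 28: qd = 225 - 2·28 = 169 and qs = 5·28 - 69 = 71.
Quantity traded falls to 71. At q = 71 the demand price is (225 - 71)/2 = 77 and the supply price is (69 + 71)/5 = 28.
Deadweight loss = ½ · (77 - 28) · (141 - 71) = ½ · 49 · 70 = 1715.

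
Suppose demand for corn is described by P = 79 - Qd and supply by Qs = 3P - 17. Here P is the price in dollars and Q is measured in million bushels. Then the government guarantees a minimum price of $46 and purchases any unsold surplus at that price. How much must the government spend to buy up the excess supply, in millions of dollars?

4048

Rearranging demand gives Qd = 79 - P. Setting quantity demanded equal to quantity supplied, 79 - P = 3P - 17, gives P* = 24 and Q* = 55.
Since 46 > 24, the floor is binding.
At P = 46: Qd = 79 - 46 = 33 and Qs = 3·46 - 17 = 121.
Surplus = Qs - Qd = 88.
Government expenditure = surplus × support price = 88 × 46 = 4048.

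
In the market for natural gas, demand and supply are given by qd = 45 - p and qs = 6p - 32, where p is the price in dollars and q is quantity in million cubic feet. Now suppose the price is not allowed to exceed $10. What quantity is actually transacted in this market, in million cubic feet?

Setting quantity demanded equal to quantity supplied, 45 - p = 6p - 32, gives p* = 11 and q* = 34.
Because the ceiling (10) lies below the market-clearing price, it is binding.
At p = 10: qd = 45 - 10 = 35 and qs = 6·10 - 32 = 28.
The quantity actually transacted is the short side, supply: 28.

28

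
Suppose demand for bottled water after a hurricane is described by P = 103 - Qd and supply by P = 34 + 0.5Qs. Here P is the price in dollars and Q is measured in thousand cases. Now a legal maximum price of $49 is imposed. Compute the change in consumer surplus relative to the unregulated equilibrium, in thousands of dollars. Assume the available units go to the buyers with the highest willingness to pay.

Rearranging demand gives Qd = 103 - P; rearranging supply gives Qs = 2P - 68. Setting quantity demanded equal to quantity supplied, 103 - P = 2P - 68, gives P* = 57 and Q* = 46.
Because the ceiling (49) lies below the market-clearing price, it is binding.
At P = 49: Qd = 103 - 49 = 54 and Qs = 2·49 - 68 = 30.
Consumer surplus without the control is ½ · (103 - 57) · 46 = 1058.
With the ceiling, 30 units are sold at 49 (assume they go to the highest-value buyers). The demand price at Q = 30 is 73, so CS = ½ · [(103 - 49) + (73 - 49)] · 30 = 1170.
Change in consumer surplus = 1170 - 1058 = 112.

112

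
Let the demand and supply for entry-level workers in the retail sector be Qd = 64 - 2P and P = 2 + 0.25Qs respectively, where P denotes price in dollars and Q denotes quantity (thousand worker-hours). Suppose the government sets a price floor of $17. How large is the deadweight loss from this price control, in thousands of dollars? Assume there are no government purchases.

Rearranging supply gives Qs = 4P - 8. In a free market, 64 - 2P = 4P - 8 gives the equilibrium P* = 12, Q* = 40.
Because the floor (17) lies above the market-clearing price, it is binding.
At P = 17: Qd = 64 - 2·17 = 30 and Qs = 4·17 - 8 = 60.
Quantity traded falls to 30. At Q = 30 the demand price is (64 - 30)/2 = 17 and the supply price is (8 + 30)/4 = 9.5.
Deadweight loss = ½ · (17 - 9.5) · (40 - 30) = ½ · 7.5 · 10 = 37.5.

37.5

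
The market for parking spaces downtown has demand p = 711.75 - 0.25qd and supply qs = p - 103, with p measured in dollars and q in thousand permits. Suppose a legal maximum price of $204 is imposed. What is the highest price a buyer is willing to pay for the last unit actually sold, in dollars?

686.5

Rearranging demand gives qd = 2847 - 4p. Setting quantity demanded equal to quantity supplied, 2847 - 4p = p - 103, gives p* = 590 and q* = 487.
Since 204 < 590, the ceiling is binding.
At p = 204: qd = 2847 - 4·204 = 2031 and qs = 204 - 103 = 101.
Only 101 units reach the market. On the demand curve, the marginal buyer's willingness to pay at q = 101 is (2847 - 101)/4 = 686.5.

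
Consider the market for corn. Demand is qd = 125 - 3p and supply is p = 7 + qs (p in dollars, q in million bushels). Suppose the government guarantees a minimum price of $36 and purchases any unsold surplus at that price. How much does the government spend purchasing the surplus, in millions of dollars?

432

Rearranging supply gives qs = p - 7. Equilibrium: 125 - 3p = p - 7, so 132 = 4p and p* = 33, q* = 26.
Because the floor (36) lies above the market-clearing price, it is binding.
At p = 36: qd = 125 - 3·36 = 17 and qs = 36 - 7 = 29.
Surplus = qs - qd = 12.
Government expenditure = surplus × support price = 12 × 36 = 432.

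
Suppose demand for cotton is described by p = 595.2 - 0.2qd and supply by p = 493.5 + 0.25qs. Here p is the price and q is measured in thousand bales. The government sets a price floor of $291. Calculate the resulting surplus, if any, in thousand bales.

0

Rearranging demand gives qd = 2976 - 5p; rearranging supply gives qs = 4p - 1974. In a free market, 2976 - 5p = 4p - 1974 gives the equilibrium p* = 550, q* = 226.
The floor of 291 is below the equilibrium price 550, so it is not binding; the market clears at p* = 550, q* = 226.
Since the control does not bind, there is no surplus.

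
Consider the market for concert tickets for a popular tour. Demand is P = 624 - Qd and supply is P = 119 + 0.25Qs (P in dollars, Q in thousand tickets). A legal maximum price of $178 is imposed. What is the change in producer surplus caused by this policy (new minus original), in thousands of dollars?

-13440

Rearranging demand gives Qd = 624 - P; rearranging supply gives Qs = 4P - 476. Without the control the market clears where 624 - P = 4P - 476, i.e. P* = 220 and Q* = 404.
Since 178 < 220, the ceiling is binding.
At P = 178: Qd = 624 - 178 = 446 and Qs = 4·178 - 476 = 236.
Producer surplus without the control is ½ · (220 - 119) · 404 = 20402.
With the ceiling, producers sell 236 units at 178, so PS = ½ · (178 - 119) · 236 = 6962.
Change in producer surplus = 6962 - 20402 = -13440.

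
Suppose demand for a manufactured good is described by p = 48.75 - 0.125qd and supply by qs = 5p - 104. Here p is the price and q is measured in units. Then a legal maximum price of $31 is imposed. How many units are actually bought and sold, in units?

Rearranging demand gives qd = 390 - 8p. Equilibrium: 390 - 8p = 5p - 104, so 494 = 13p and p* = 38, q* = 86.
Since 31 < 38, the ceiling is binding.
At p = 31: qd = 390 - 8·31 = 142 and qs = 5·31 - 104 = 51.
The quantity actually transacted is the short side, supply: 51.

51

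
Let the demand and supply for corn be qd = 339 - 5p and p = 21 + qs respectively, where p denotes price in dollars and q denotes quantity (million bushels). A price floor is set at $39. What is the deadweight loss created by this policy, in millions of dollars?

0

Rearranging supply gives qs = p - 21. Setting quantity demanded equal to quantity supplied, 339 - 5p = p - 21, gives p* = 60 and q* = 39.
Since 39 is below p* = 60, the floor does not bind and the free-market outcome prevails.
Since the control does not bind, no trades are prevented and deadweight loss is zero.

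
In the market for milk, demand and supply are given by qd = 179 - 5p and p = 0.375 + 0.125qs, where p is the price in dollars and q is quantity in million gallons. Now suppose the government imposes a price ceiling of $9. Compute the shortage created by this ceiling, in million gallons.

65

Rearranging supply gives qs = 8p - 3. Equilibrium: 179 - 5p = 8p - 3, so 182 = 13p and p* = 14, q* = 109.
Because the ceiling (9) lies below the market-clearing price, it is binding.
At p = 9: qd = 179 - 5·9 = 134 and qs = 8·9 - 3 = 69.
Shortage = qd - qs = 134 - 69 = 65.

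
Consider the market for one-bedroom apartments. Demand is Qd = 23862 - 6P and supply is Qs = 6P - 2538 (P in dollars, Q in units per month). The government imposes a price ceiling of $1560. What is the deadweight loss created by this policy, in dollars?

In a free market, 23862 - 6P = 6P - 2538 gives the equilibrium P* = 2200, Q* = 10662.
The ceiling of 1560 is below the equilibrium price 2200, so it binds.
At P = 1560: Qd = 23862 - 6·1560 = 14502 and Qs = 6·1560 - 2538 = 6822.
Quantity traded falls to 6822. At Q = 6822 the demand price is (23862 - 6822)/6 = 2840 and the supply price is (2538 + 6822)/6 = 1560.
Deadweight loss = ½ · (2840 - 1560) · (10662 - 6822) = ½ · 1280 · 3840 = 2457600.

2457600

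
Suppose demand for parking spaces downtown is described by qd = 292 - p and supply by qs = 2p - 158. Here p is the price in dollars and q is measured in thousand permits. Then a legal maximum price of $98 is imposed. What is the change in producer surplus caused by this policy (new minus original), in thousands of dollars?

Equilibrium: 292 - p = 2p - 158, so 450 = 3p and p* = 150, q* = 142.
Since 98 < 150, the ceiling is binding.
At p = 98: qd = 292 - 98 = 194 and qs = 2·98 - 158 = 38.
Producer surplus without the control is ½ · (150 - 79) · 142 = 5041.
With the ceiling, producers sell 38 units at 98, so PS = ½ · (98 - 79) · 38 = 361.
Change in producer surplus = 361 - 5041 = -4680.

-4680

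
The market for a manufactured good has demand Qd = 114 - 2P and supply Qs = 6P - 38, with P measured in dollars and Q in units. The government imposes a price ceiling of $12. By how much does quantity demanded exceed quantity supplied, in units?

56

Setting quantity demanded equal to quantity supplied, 114 - 2P = 6P - 38, gives P* = 19 and Q* = 76.
Since 12 < 19, the ceiling is binding.
At P = 12: Qd = 114 - 2·12 = 90 and Qs = 6·12 - 38 = 34.
Shortage = Qd - Qs = 90 - 34 = 56.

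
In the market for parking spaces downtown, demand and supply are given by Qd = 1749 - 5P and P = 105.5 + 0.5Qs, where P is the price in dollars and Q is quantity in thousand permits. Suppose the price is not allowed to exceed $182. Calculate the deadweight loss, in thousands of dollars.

13445.6

Rearranging supply gives Qs = 2P - 211. Without the control the market clears where 1749 - 5P = 2P - 211, i.e. P* = 280 and Q* = 349.
The ceiling of 182 is below the equilibrium price 280, so it binds.
At P = 182: Qd = 1749 - 5·182 = 839 and Qs = 2·182 - 211 = 153.
Quantity traded falls to 153. At Q = 153 the demand price is (1749 - 153)/5 = 319.2 and the supply price is (211 + 153)/2 = 182.
Deadweight loss = ½ · (319.2 - 182) · (349 - 153) = ½ · 137.2 · 196 = 13445.6.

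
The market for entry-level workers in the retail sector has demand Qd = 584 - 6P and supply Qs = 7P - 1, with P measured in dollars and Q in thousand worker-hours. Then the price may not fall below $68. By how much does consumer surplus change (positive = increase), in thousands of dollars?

-5635

In a free market, 584 - 6P = 7P - 1 gives the equilibrium P* = 45, Q* = 314.
Since 68 > 45, the floor is binding.
At P = 68: Qd = 584 - 6·68 = 176 and Qs = 7·68 - 1 = 475.
Consumer surplus without the control is ½ · (292/3 - 45) · 314 = 24649/3.
With the floor, consumers buy 176 units at 68, so CS = ½ · (292/3 - 68) · 176 = 7744/3.
Change in consumer surplus = 7744/3 - 24649/3 = -5635.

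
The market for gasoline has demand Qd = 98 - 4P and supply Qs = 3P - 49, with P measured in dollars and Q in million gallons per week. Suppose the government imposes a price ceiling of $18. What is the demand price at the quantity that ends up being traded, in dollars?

23.25

Equilibrium: 98 - 4P = 3P - 49, so 147 = 7P and P* = 21, Q* = 14.
The ceiling of 18 is below the equilibrium price 21, so it binds.
At P = 18: Qd = 98 - 4·18 = 26 and Qs = 3·18 - 49 = 5.
Only 5 units reach the market. On the demand curve, the marginal buyer's willingness to pay at Q = 5 is (98 - 5)/4 = 23.25.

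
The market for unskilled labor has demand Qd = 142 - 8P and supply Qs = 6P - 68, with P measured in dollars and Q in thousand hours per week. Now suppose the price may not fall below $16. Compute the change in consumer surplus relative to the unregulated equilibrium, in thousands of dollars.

-18

Without the control the market clears where 142 - 8P = 6P - 68, i.e. P* = 15 and Q* = 22.
The floor of 16 is above the equilibrium price 15, so it binds.
At P = 16: Qd = 142 - 8·16 = 14 and Qs = 6·16 - 68 = 28.
Consumer surplus without the control is ½ · (17.75 - 15) · 22 = 30.25.
With the floor, consumers buy 14 units at 16, so CS = ½ · (17.75 - 16) · 14 = 12.25.
Change in consumer surplus = 12.25 - 30.25 = -18.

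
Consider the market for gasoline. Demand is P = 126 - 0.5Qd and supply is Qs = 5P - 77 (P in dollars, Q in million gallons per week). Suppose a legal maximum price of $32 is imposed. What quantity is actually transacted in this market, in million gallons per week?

83

Rearranging demand gives Qd = 252 - 2P. Equilibrium: 252 - 2P = 5P - 77, so 329 = 7P and P* = 47, Q* = 158.
Since 32 < 47, the ceiling is binding.
At P = 32: Qd = 252 - 2·32 = 188 and Qs = 5·32 - 77 = 83.
The quantity actually transacted is the short side, supply: 83.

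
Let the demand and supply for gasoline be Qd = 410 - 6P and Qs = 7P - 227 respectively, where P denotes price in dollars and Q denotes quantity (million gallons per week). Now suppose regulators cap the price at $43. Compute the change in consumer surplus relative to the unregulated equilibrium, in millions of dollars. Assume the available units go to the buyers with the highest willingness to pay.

Equilibrium: 410 - 6P = 7P - 227, so 637 = 13P and P* = 49, Q* = 116.
Because the ceiling (43) lies below the market-clearing price, it is binding.
At P = 43: Qd = 410 - 6·43 = 152 and Qs = 7·43 - 227 = 74.
Consumer surplus without the control is ½ · (205/3 - 49) · 116 = 3364/3.
With the ceiling, 74 units are sold at 43 (assume they go to the highest-value buyers). The demand price at Q = 74 is 56, so CS = ½ · [(205/3 - 43) + (56 - 43)] · 74 = 4255/3.
Change in consumer surplus = 4255/3 - 3364/3 = 297.

297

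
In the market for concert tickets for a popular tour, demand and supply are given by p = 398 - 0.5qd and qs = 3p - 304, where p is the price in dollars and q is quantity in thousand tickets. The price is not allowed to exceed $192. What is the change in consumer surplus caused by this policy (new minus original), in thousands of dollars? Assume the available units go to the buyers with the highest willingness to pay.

5852

Rearranging demand gives qd = 796 - 2p. Without the control the market clears where 796 - 2p = 3p - 304, i.e. p* = 220 and q* = 356.
The ceiling of 192 is below the equilibrium price 220, so it binds.
At p = 192: qd = 796 - 2·192 = 412 and qs = 3·192 - 304 = 272.
Consumer surplus without the control is ½ · (398 - 220) · 356 = 31684.
With the ceiling, 272 units are sold at 192 (assume they go to the highest-value buyers). The demand price at q = 272 is 262, so CS = ½ · [(398 - 192) + (262 - 192)] · 272 = 37536.
Change in consumer surplus = 37536 - 31684 = 5852.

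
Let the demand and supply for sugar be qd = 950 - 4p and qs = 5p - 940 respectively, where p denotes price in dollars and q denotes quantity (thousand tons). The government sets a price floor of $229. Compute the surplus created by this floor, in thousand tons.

171

Equilibrium: 950 - 4p = 5p - 940, so 1890 = 9p and p* = 210, q* = 110.
Because the floor (229) lies above the market-clearing price, it is binding.
At p = 229: qd = 950 - 4·229 = 34 and qs = 5·229 - 940 = 205.
Surplus = qs - qd = 205 - 34 = 171.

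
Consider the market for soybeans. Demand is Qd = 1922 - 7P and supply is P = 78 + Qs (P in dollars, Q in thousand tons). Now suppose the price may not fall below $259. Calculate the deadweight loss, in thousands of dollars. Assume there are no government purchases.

2268

Rearranging supply gives Qs = P - 78. Without the control the market clears where 1922 - 7P = P - 78, i.e. P* = 250 and Q* = 172.
The floor of 259 is above the equilibrium price 250, so it binds.
At P = 259: Qd = 1922 - 7·259 = 109 and Qs = 259 - 78 = 181.
Quantity traded falls to 109. At Q = 109 the demand price is (1922 - 109)/7 = 259 and the supply price is 78 + 109 = 187.
Deadweight loss = ½ · (259 - 187) · (172 - 109) = ½ · 72 · 63 = 2268.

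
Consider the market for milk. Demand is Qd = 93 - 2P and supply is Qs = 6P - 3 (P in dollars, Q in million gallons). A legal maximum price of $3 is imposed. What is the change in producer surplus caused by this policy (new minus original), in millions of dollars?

Equilibrium: 93 - 2P = 6P - 3, so 96 = 8P and P* = 12, Q* = 69.
Because the ceiling (3) lies below the market-clearing price, it is binding.
At P = 3: Qd = 93 - 2·3 = 87 and Qs = 6·3 - 3 = 15.
Producer surplus without the control is ½ · (12 - 0.5) · 69 = 396.75.
With the ceiling, producers sell 15 units at 3, so PS = ½ · (3 - 0.5) · 15 = 18.75.
Change in producer surplus = 18.75 - 396.75 = -378.

-378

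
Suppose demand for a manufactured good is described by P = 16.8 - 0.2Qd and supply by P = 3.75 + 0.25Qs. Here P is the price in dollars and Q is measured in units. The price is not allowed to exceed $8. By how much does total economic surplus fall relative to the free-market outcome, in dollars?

Rearranging demand gives Qd = 84 - 5P; rearranging supply gives Qs = 4P - 15. Equilibrium: 84 - 5P = 4P - 15, so 99 = 9P and P* = 11, Q* = 29.
Since 8 < 11, the ceiling is binding.
At P = 8: Qd = 84 - 5·8 = 44 and Qs = 4·8 - 15 = 17.
Quantity traded falls to 17. At Q = 17 the demand price is (84 - 17)/5 = 13.4 and the supply price is (15 + 17)/4 = 8.
Deadweight loss = ½ · (13.4 - 8) · (29 - 17) = ½ · 5.4 · 12 = 32.4.

32.4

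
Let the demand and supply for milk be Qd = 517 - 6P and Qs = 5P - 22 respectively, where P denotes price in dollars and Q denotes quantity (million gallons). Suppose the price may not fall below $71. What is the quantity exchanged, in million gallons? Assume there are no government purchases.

91

Setting quantity demanded equal to quantity supplied, 517 - 6P = 5P - 22, gives P* = 49 and Q* = 223.
The floor of 71 is above the equilibrium price 49, so it binds.
At P = 71: Qd = 517 - 6·71 = 91 and Qs = 5·71 - 22 = 333.
The quantity actually transacted is the short side, demand: 91.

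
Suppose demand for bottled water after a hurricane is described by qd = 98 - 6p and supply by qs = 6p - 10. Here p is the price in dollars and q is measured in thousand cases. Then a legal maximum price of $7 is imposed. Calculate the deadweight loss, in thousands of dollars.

Equilibrium: 98 - 6p = 6p - 10, so 108 = 12p and p* = 9, q* = 44.
The ceiling of 7 is below the equilibrium price 9, so it binds.
At p = 7: qd = 98 - 6·7 = 56 and qs = 6·7 - 10 = 32.
Quantity traded falls to 32. At q = 32 the demand price is (98 - 32)/6 = 11 and the supply price is (10 + 32)/6 = 7.
Deadweight loss = ½ · (11 - 7) · (44 - 32) = ½ · 4 · 12 = 24.

24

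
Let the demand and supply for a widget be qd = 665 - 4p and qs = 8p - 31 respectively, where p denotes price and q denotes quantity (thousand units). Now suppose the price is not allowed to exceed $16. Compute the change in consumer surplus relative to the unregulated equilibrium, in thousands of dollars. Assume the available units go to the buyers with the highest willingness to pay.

Setting quantity demanded equal to quantity supplied, 665 - 4p = 8p - 31, gives p* = 58 and q* = 433.
The ceiling of 16 is below the equilibrium price 58, so it binds.
At p = 16: qd = 665 - 4·16 = 601 and qs = 8·16 - 31 = 97.
Consumer surplus without the control is ½ · (166.25 - 58) · 433 = 23436.125.
With the ceiling, 97 units are sold at 16 (assume they go to the highest-value buyers). The demand price at q = 97 is 142, so CS = ½ · [(166.25 - 16) + (142 - 16)] · 97 = 13398.125.
Change in consumer surplus = 13398.125 - 23436.125 = -10038.

-10038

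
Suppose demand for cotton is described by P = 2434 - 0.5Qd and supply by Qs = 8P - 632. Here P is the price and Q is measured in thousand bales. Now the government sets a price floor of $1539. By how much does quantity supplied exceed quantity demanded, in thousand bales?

9890

Rearranging demand gives Qd = 4868 - 2P. Equilibrium: 4868 - 2P = 8P - 632, so 5500 = 10P and P* = 550, Q* = 3768.
Because the floor (1539) lies above the market-clearing price, it is binding.
At P = 1539: Qd = 4868 - 2·1539 = 1790 and Qs = 8·1539 - 632 = 11680.
Surplus = Qs - Qd = 11680 - 1790 = 9890.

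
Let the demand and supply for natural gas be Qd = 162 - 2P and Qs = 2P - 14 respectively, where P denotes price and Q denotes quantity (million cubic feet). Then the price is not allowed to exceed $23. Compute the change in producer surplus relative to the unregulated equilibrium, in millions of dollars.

In a free market, 162 - 2P = 2P - 14 gives the equilibrium P* = 44, Q* = 74.
Because the ceiling (23) lies below the market-clearing price, it is binding.
At P = 23: Qd = 162 - 2·23 = 116 and Qs = 2·23 - 14 = 32.
Producer surplus without the control is ½ · (44 - 7) · 74 = 1369.
With the ceiling, producers sell 32 units at 23, so PS = ½ · (23 - 7) · 32 = 256.
Change in producer surplus = 256 - 1369 = -1113.

-1113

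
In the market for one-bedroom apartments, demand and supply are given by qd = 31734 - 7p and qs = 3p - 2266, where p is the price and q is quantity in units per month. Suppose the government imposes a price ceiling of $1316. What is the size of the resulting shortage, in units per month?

20840

Without the control the market clears where 31734 - 7p = 3p - 2266, i.e. p* = 3400 and q* = 7934.
The ceiling of 1316 is below the equilibrium price 3400, so it binds.
At p = 1316: qd = 31734 - 7·1316 = 22522 and qs = 3·1316 - 2266 = 1682.
Shortage = qd - qs = 22522 - 1682 = 20840.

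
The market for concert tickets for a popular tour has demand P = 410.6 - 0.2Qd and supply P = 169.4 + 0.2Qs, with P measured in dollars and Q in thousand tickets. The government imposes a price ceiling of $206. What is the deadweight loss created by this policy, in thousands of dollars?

Rearranging demand gives Qd = 2053 - 5P; rearranging supply gives Qs = 5P - 847. Equilibrium: 2053 - 5P = 5P - 847, so 2900 = 10P and P* = 290, Q* = 603.
Because the ceiling (206) lies below the market-clearing price, it is binding.
At P = 206: Qd = 2053 - 5·206 = 1023 and Qs = 5·206 - 847 = 183.
Quantity traded falls to 183. At Q = 183 the demand price is (2053 - 183)/5 = 374 and the supply price is (847 + 183)/5 = 206.
Deadweight loss = ½ · (374 - 206) · (603 - 183) = ½ · 168 · 420 = 35280.

35280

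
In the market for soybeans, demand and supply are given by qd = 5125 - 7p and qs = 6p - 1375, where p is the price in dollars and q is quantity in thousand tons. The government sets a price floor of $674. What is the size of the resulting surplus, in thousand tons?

Setting quantity demanded equal to quantity supplied, 5125 - 7p = 6p - 1375, gives p* = 500 and q* = 1625.
The floor of 674 is above the equilibrium price 500, so it binds.
At p = 674: qd = 5125 - 7·674 = 407 and qs = 6·674 - 1375 = 2669.
Surplus = qs - qd = 2669 - 407 = 2262.

2262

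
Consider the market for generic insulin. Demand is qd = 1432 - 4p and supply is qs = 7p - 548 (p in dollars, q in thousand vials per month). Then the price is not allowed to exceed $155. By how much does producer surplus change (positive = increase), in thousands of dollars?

-15612.5

In a free market, 1432 - 4p = 7p - 548 gives the equilibrium p* = 180, q* = 712.
Since 155 < 180, the ceiling is binding.
At p = 155: qd = 1432 - 4·155 = 812 and qs = 7·155 - 548 = 537.
Producer surplus without the control is ½ · (180 - 548/7) · 712 = 253472/7.
With the ceiling, producers sell 537 units at 155, so PS = ½ · (155 - 548/7) · 537 = 288369/14.
Change in producer surplus = 288369/14 - 253472/7 = -15612.5.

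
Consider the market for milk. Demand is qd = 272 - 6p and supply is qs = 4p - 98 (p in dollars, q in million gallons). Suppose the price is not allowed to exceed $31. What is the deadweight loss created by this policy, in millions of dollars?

120

In a free market, 272 - 6p = 4p - 98 gives the equilibrium p* = 37, q* = 50.
Because the ceiling (31) lies below the market-clearing price, it is binding.
At p = 31: qd = 272 - 6·31 = 86 and qs = 4·31 - 98 = 26.
Quantity traded falls to 26. At q = 26 the demand price is (272 - 26)/6 = 41 and the supply price is (98 + 26)/4 = 31.
Deadweight loss = ½ · (41 - 31) · (50 - 26) = ½ · 10 · 24 = 120.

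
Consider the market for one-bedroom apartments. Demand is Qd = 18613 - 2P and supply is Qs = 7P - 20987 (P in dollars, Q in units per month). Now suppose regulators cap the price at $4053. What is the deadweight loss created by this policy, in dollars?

1896441.75

Without the control the market clears where 18613 - 2P = 7P - 20987, i.e. P* = 4400 and Q* = 9813.
Since 4053 < 4400, the ceiling is binding.
At P = 4053: Qd = 18613 - 2·4053 = 10507 and Qs = 7·4053 - 20987 = 7384.
Quantity traded falls to 7384. At Q = 7384 the demand price is (18613 - 7384)/2 = 5614.5 and the supply price is (20987 + 7384)/7 = 4053.
Deadweight loss = ½ · (5614.5 - 4053) · (9813 - 7384) = ½ · 1561.5 · 2429 = 1896441.75.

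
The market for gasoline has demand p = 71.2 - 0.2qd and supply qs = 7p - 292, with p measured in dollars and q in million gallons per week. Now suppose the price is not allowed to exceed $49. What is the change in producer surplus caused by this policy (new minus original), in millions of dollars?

Rearranging demand gives qd = 356 - 5p. Without the control the market clears where 356 - 5p = 7p - 292, i.e. p* = 54 and q* = 86.
Since 49 < 54, the ceiling is binding.
At p = 49: qd = 356 - 5·49 = 111 and qs = 7·49 - 292 = 51.
Producer surplus without the control is ½ · (54 - 292/7) · 86 = 3698/7.
With the ceiling, producers sell 51 units at 49, so PS = ½ · (49 - 292/7) · 51 = 2601/14.
Change in producer surplus = 2601/14 - 3698/7 = -342.5.

-342.5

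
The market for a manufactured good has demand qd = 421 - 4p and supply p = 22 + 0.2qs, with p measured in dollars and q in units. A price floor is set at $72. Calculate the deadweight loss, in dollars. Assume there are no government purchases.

Rearranging supply gives qs = 5p - 110. Without the control the market clears where 421 - 4p = 5p - 110, i.e. p* = 59 and q* = 185.
Because the floor (72) lies above the market-clearing price, it is binding.
At p = 72: qd = 421 - 4·72 = 133 and qs = 5·72 - 110 = 250.
Quantity traded falls to 133. At q = 133 the demand price is (421 - 133)/4 = 72 and the supply price is (110 + 133)/5 = 48.6.
Deadweight loss = ½ · (72 - 48.6) · (185 - 133) = ½ · 23.4 · 52 = 608.4.

608.4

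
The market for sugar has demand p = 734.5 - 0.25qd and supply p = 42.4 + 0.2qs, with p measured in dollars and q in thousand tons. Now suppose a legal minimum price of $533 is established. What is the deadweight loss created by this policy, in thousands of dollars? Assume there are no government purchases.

120560.4

Rearranging demand gives qd = 2938 - 4p; rearranging supply gives qs = 5p - 212. In a free market, 2938 - 4p = 5p - 212 gives the equilibrium p* = 350, q* = 1538.
Because the floor (533) lies above the market-clearing price, it is binding.
At p = 533: qd = 2938 - 4·533 = 806 and qs = 5·533 - 212 = 2453.
Quantity traded falls to 806. At q = 806 the demand price is (2938 - 806)/4 = 533 and the supply price is (212 + 806)/5 = 203.6.
Deadweight loss = ½ · (533 - 203.6) · (1538 - 806) = ½ · 329.4 · 732 = 120560.4.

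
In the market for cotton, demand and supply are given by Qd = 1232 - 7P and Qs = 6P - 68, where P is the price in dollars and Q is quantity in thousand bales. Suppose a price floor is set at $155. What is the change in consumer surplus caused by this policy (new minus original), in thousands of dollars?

Setting quantity demanded equal to quantity supplied, 1232 - 7P = 6P - 68, gives P* = 100 and Q* = 532.
Since 155 > 100, the floor is binding.
At P = 155: Qd = 1232 - 7·155 = 147 and Qs = 6·155 - 68 = 862.
Consumer surplus without the control is ½ · (176 - 100) · 532 = 20216.
With the floor, consumers buy 147 units at 155, so CS = ½ · (176 - 155) · 147 = 1543.5.
Change in consumer surplus = 1543.5 - 20216 = -18672.5.

-18672.5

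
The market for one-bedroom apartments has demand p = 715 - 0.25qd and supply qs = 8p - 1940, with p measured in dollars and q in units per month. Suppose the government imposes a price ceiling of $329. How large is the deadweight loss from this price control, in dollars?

60492

Rearranging demand gives qd = 2860 - 4p. In a free market, 2860 - 4p = 8p - 1940 gives the equilibrium p* = 400, q* = 1260.
The ceiling of 329 is below the equilibrium price 400, so it binds.
At p = 329: qd = 2860 - 4·329 = 1544 and qs = 8·329 - 1940 = 692.
Quantity traded falls to 692. At q = 692 the demand price is (2860 - 692)/4 = 542 and the supply price is (1940 + 692)/8 = 329.
Deadweight loss = ½ · (542 - 329) · (1260 - 692) = ½ · 213 · 568 = 60492.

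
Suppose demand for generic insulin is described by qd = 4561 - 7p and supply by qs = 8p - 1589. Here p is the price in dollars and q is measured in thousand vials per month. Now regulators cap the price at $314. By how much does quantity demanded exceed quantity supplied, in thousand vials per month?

1440

Setting quantity demanded equal to quantity supplied, 4561 - 7p = 8p - 1589, gives p* = 410 and q* = 1691.
Because the ceiling (314) lies below the market-clearing price, it is binding.
At p = 314: qd = 4561 - 7·314 = 2363 and qs = 8·314 - 1589 = 923.
Shortage = qd - qs = 2363 - 923 = 1440.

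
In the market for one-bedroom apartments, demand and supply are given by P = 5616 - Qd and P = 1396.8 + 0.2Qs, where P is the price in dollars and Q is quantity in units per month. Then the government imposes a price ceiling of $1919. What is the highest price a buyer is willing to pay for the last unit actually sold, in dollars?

3005

Rearranging demand gives Qd = 5616 - P; rearranging supply gives Qs = 5P - 6984. In a free market, 5616 - P = 5P - 6984 gives the equilibrium P* = 2100, Q* = 3516.
The ceiling of 1919 is below the equilibrium price 2100, so it binds.
At P = 1919: Qd = 5616 - 1919 = 3697 and Qs = 5·1919 - 6984 = 2611.
Only 2611 units reach the market. On the demand curve, the marginal buyer's willingness to pay at Q = 2611 is (5616 - 2611) = 3005.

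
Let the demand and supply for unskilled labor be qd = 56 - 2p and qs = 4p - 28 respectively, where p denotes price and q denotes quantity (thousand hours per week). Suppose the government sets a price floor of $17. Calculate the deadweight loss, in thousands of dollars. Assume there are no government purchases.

13.5

Without the control the market clears where 56 - 2p = 4p - 28, i.e. p* = 14 and q* = 28.
Because the floor (17) lies above the market-clearing price, it is binding.
At p = 17: qd = 56 - 2·17 = 22 and qs = 4·17 - 28 = 40.
Quantity traded falls to 22. At q = 22 the demand price is (56 - 22)/2 = 17 and the supply price is (28 + 22)/4 = 12.5.
Deadweight loss = ½ · (17 - 12.5) · (28 - 22) = ½ · 4.5 · 6 = 13.5.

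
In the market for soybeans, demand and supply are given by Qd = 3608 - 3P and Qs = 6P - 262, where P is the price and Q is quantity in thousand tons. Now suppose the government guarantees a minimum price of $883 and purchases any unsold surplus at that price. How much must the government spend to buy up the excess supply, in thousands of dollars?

3599991

In a free market, 3608 - 3P = 6P - 262 gives the equilibrium P* = 430, Q* = 2318.
Since 883 > 430, the floor is binding.
At P = 883: Qd = 3608 - 3·883 = 959 and Qs = 6·883 - 262 = 5036.
Surplus = Qs - Qd = 4077.
Government expenditure = surplus × support price = 4077 × 883 = 3599991.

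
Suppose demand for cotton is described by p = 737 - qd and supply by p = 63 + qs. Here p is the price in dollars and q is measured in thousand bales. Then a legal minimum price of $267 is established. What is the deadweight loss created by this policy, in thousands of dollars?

Rearranging demand gives qd = 737 - p; rearranging supply gives qs = p - 63. Setting quantity demanded equal to quantity supplied, 737 - p = p - 63, gives p* = 400 and q* = 337.
The floor of 267 is below the equilibrium price 400, so it is not binding; the market clears at p* = 400, q* = 337.
Since the control does not bind, no trades are prevented and deadweight loss is zero.

0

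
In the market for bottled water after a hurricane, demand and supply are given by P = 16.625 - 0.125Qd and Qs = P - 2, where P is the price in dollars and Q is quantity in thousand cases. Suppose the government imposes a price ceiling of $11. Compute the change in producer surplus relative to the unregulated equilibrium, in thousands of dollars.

-44

Rearranging demand gives Qd = 133 - 8P. In a free market, 133 - 8P = P - 2 gives the equilibrium P* = 15, Q* = 13.
Because the ceiling (11) lies below the market-clearing price, it is binding.
At P = 11: Qd = 133 - 8·11 = 45 and Qs = 11 - 2 = 9.
Producer surplus without the control is ½ · (15 - 2) · 13 = 84.5.
With the ceiling, producers sell 9 units at 11, so PS = ½ · (11 - 2) · 9 = 40.5.
Change in producer surplus = 40.5 - 84.5 = -44.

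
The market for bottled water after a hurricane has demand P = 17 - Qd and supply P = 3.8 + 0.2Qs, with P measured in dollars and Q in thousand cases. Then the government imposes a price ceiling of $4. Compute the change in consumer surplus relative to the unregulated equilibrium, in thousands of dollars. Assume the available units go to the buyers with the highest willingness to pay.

-48

Rearranging demand gives Qd = 17 - P; rearranging supply gives Qs = 5P - 19. Setting quantity demanded equal to quantity supplied, 17 - P = 5P - 19, gives P* = 6 and Q* = 11.
The ceiling of 4 is below the equilibrium price 6, so it binds.
At P = 4: Qd = 17 - 4 = 13 and Qs = 5·4 - 19 = 1.
Consumer surplus without the control is ½ · (17 - 6) · 11 = 60.5.
With the ceiling, 1 units are sold at 4 (assume they go to the highest-value buyers). The demand price at Q = 1 is 16, so CS = ½ · [(17 - 4) + (16 - 4)] · 1 = 12.5.
Change in consumer surplus = 12.5 - 60.5 = -48.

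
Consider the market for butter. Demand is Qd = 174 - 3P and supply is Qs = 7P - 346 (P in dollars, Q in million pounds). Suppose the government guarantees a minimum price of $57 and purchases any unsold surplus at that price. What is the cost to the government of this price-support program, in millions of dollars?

Setting quantity demanded equal to quantity supplied, 174 - 3P = 7P - 346, gives P* = 52 and Q* = 18.
Since 57 > 52, the floor is binding.
At P = 57: Qd = 174 - 3·57 = 3 and Qs = 7·57 - 346 = 53.
Surplus = Qs - Qd = 50.
Government expenditure = surplus × support price = 50 × 57 = 2850.

2850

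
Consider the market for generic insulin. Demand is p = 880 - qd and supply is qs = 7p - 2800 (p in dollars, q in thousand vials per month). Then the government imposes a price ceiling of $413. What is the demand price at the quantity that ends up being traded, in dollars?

Rearranging demand gives qd = 880 - p. Setting quantity demanded equal to quantity supplied, 880 - p = 7p - 2800, gives p* = 460 and q* = 420.
Since 413 < 460, the ceiling is binding.
At p = 413: qd = 880 - 413 = 467 and qs = 7·413 - 2800 = 91.
Only 91 units reach the market. On the demand curve, the marginal buyer's willingness to pay at q = 91 is (880 - 91) = 789.

789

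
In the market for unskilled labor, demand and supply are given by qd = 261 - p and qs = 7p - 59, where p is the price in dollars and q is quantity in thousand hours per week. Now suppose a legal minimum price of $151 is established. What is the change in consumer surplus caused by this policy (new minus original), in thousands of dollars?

Setting quantity demanded equal to quantity supplied, 261 - p = 7p - 59, gives p* = 40 and q* = 221.
Since 151 > 40, the floor is binding.
At p = 151: qd = 261 - 151 = 110 and qs = 7·151 - 59 = 998.
Consumer surplus without the control is ½ · (261 - 40) · 221 = 24420.5.
With the floor, consumers buy 110 units at 151, so CS = ½ · (261 - 151) · 110 = 6050.
Change in consumer surplus = 6050 - 24420.5 = -18370.5.

-18370.5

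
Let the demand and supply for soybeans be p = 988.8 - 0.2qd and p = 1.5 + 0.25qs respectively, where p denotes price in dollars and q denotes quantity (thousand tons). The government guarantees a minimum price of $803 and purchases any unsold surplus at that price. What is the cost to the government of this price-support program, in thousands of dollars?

1828431

Rearranging demand gives qd = 4944 - 5p; rearranging supply gives qs = 4p - 6. In a free market, 4944 - 5p = 4p - 6 gives the equilibrium p* = 550, q* = 2194.
Because the floor (803) lies above the market-clearing price, it is binding.
At p = 803: qd = 4944 - 5·803 = 929 and qs = 4·803 - 6 = 3206.
Surplus = qs - qd = 2277.
Government expenditure = surplus × support price = 2277 × 803 = 1828431.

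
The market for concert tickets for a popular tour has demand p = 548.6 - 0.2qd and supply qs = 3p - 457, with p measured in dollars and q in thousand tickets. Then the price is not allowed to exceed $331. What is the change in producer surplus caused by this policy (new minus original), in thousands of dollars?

Rearranging demand gives qd = 2743 - 5p. Equilibrium: 2743 - 5p = 3p - 457, so 3200 = 8p and p* = 400, q* = 743.
Because the ceiling (331) lies below the market-clearing price, it is binding.
At p = 331: qd = 2743 - 5·331 = 1088 and qs = 3·331 - 457 = 536.
Producer surplus without the control is ½ · (400 - 457/3) · 743 = 552049/6.
With the ceiling, producers sell 536 units at 331, so PS = ½ · (331 - 457/3) · 536 = 143648/3.
Change in producer surplus = 143648/3 - 552049/6 = -44125.5.

-44125.5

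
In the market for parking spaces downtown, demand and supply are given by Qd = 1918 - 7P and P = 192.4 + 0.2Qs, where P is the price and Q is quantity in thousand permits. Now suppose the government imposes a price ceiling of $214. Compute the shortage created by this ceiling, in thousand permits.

Rearranging supply gives Qs = 5P - 962. Equilibrium: 1918 - 7P = 5P - 962, so 2880 = 12P and P* = 240, Q* = 238.
The ceiling of 214 is below the equilibrium price 240, so it binds.
At P = 214: Qd = 1918 - 7·214 = 420 and Qs = 5·214 - 962 = 108.
Shortage = Qd - Qs = 420 - 108 = 312.

312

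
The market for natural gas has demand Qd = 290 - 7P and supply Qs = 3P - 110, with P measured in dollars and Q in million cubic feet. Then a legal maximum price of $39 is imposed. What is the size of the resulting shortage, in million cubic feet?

Without the control the market clears where 290 - 7P = 3P - 110, i.e. P* = 40 and Q* = 10.
Since 39 < 40, the ceiling is binding.
At P = 39: Qd = 290 - 7·39 = 17 and Qs = 3·39 - 110 = 7.
Shortage = Qd - Qs = 17 - 7 = 10.

10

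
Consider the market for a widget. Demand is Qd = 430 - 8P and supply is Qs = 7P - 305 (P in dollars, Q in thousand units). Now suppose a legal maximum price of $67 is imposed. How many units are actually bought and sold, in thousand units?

Setting quantity demanded equal to quantity supplied, 430 - 8P = 7P - 305, gives P* = 49 and Q* = 38.
The ceiling of 67 is above the equilibrium price 49, so it is not binding; the market clears at P* = 49, Q* = 38.

38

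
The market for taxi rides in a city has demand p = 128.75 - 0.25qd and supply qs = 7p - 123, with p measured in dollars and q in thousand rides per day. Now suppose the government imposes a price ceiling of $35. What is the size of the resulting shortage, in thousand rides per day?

Rearranging demand gives qd = 515 - 4p. Equilibrium: 515 - 4p = 7p - 123, so 638 = 11p and p* = 58, q* = 283.
Since 35 < 58, the ceiling is binding.
At p = 35: qd = 515 - 4·35 = 375 and qs = 7·35 - 123 = 122.
Shortage = qd - qs = 375 - 122 = 253.

253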